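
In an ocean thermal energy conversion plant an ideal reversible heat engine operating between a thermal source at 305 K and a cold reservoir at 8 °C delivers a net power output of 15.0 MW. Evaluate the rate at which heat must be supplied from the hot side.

Q̇_H ≈ 192 MW

T_C = 8 °C → 8 + 273.15 = 281.15 K.
Since the cycle is reversible, η = 1 − T_C/T_H = 1 − 281.15/305.00 = 0.0782.
Q_H = W/η = 15.0/0.0782 = 192 MW.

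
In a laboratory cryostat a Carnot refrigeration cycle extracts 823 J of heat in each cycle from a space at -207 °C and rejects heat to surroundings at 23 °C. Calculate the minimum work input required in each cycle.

T_H = 23 °C → 23 + 273.15 = 296.15 K.
T_C = -207 °C → -207 + 273.15 = 66.15 K.
The reversible coefficient of performance is COP_R = T_C/(T_H − T_C) = 66.15/230.00 = 0.2876.
W = Q_C/COP_R = 823/0.2876 = 2860 J.

W_in ≈ 2860 J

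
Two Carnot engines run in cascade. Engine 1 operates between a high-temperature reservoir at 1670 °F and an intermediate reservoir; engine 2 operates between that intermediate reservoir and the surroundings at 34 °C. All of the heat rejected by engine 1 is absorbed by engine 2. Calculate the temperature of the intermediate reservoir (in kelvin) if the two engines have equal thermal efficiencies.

T_m ≈ 602.8 K

T_H = 1670 °F → (1670 − 32) × 5/9 = 910.00 °C = 1183.15 K.
T_C = 34 °C → 34 + 273.15 = 307.15 K.
Equal efficiencies require 1 − T_m/T_H = 1 − T_C/T_m, i.e. T_m/T_H = T_C/T_m, so T_m = √(T_H·T_C) = √(1183.15 × 307.15) = 602.8 K.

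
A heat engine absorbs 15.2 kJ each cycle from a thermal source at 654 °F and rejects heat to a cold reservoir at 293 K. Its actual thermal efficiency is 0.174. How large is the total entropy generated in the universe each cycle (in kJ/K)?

T_H = 654 °F → (654 − 32) × 5/9 = 345.56 °C = 618.71 K.
W = η·Q_H = 0.174 × 15.2 = 2.645 kJ, so Q_C = Q_H − W = 12.56 kJ.
Reservoir entropy changes: ΔS_H = −Q_H/T_H = −15.2/618.71 = -0.02457 kJ/K and ΔS_C = +Q_C/T_C = 12.56/293.00 = 0.04285 kJ/K.
ΔS_univ = −Q_H/T_H + Q_C/T_C = 0.01828 kJ/K (> 0, since η = 0.174 < η_Carnot = 0.526).

ΔS_univ ≈ 0.01828 kJ/K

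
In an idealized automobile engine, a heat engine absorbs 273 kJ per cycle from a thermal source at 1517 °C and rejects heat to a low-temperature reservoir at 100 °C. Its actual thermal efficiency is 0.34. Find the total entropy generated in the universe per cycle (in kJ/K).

T_H = 1517 °C → 1517 + 273.15 = 1790.15 K.
T_C = 100 °C → 100 + 273.15 = 373.15 K.
W = η·Q_H = 0.34 × 273 = 92.82 kJ, so Q_C = Q_H − W = 180.2 kJ.
Reservoir entropy changes: ΔS_H = −Q_H/T_H = −273/1790.15 = -0.1525 kJ/K and ΔS_C = +Q_C/T_C = 180.2/373.15 = 0.4829 kJ/K.
ΔS_univ = −Q_H/T_H + Q_C/T_C = 0.330 kJ/K (> 0, since η = 0.34 < η_Carnot = 0.792).

ΔS_univ ≈ 0.330 kJ/K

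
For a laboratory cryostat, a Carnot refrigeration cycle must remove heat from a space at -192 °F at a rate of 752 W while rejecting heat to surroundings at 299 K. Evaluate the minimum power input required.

T_C = -192 °F → (-192 − 32) × 5/9 = -124.44 °C = 148.71 K.
For a reversible refrigerator, COP_R = T_C/(T_H − T_C) = 148.71/150.29 = 0.9894.
W = Q_C/COP_R = 752/0.9894 = 760.0 W.

Ẇ_in ≈ 760.0 W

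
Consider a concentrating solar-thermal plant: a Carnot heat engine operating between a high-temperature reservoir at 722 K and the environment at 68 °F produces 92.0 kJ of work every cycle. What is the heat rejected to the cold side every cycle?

T_C = 68 °F → (68 − 32) × 5/9 = 20.00 °C = 293.15 K.
Since the cycle is reversible, η = 1 − T_C/T_H = 1 − 293.15/722.00 = 0.5940.
Since Q_C/Q_H = T_C/T_H and Q_H = W/η, Q_C = W·T_C/(T_H − T_C) = 92.0 × 293.15/428.85 = 62.89 kJ.

Q_C ≈ 62.89 kJ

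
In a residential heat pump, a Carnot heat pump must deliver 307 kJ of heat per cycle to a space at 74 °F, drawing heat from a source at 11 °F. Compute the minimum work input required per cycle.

T_H = 74 °F → (74 − 32) × 5/9 = 23.33 °C = 296.48 K.
T_C = 11 °F → (11 − 32) × 5/9 = -11.67 °C = 261.48 K.
Reversible heating COP: COP_HP = T_H/(T_H − T_C) = 296.48/35.00 = 8.4710.
W = Q_H/COP_HP = 307/8.4710 = 36.2 kJ.

W_in ≈ 36.2 kJ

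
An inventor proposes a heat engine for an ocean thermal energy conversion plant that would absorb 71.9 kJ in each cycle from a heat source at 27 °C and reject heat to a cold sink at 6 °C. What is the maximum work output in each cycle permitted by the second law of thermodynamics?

W_max ≈ 5.03 kJ

T_H = 27 °C → 27 + 273.15 = 300.15 K.
T_C = 6 °C → 6 + 273.15 = 279.15 K.
By the Carnot theorem, η_max = 1 − T_C/T_H = 1 − 279.15/300.15 = 0.0700.
W_max = η_max · Q_H = 0.0700 × 71.9 = 5.03 kJ.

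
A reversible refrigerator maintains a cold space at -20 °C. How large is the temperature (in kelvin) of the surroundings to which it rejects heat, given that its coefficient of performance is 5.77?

T_H ≈ 297 K

T_C = -20 °C → -20 + 273.15 = 253.15 K.
COP_R = T_C/(T_H − T_C) ⇒ T_H = T_C·(1 + 1/COP_R) = 253.15 × (1 + 1/5.77) = 297 K.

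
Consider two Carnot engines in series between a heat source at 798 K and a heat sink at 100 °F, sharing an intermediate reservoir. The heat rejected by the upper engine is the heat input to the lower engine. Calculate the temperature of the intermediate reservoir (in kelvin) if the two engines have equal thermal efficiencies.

T_C = 100 °F → (100 − 32) × 5/9 = 37.78 °C = 310.93 K.
Equal efficiencies require 1 − T_m/T_H = 1 − T_C/T_m, i.e. T_m/T_H = T_C/T_m, so T_m = √(T_H·T_C) = √(798.00 × 310.93) = 498.1 K.

T_m ≈ 498.1 K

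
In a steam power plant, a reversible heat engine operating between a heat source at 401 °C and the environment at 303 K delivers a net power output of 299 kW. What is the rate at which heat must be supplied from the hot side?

T_H = 401 °C → 401 + 273.15 = 674.15 K.
Carnot efficiency: η = 1 − T_C/T_H = 1 − 303.00/674.15 = 0.5505.
Q_H = W/η = 299/0.5505 = 543 kW.

Q̇_H ≈ 543 kW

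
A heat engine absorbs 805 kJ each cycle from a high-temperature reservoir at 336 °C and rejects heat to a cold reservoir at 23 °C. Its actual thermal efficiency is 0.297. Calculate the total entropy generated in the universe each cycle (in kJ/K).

ΔS_univ ≈ 0.589 kJ/K

T_H = 336 °C → 336 + 273.15 = 609.15 K.
T_C = 23 °C → 23 + 273.15 = 296.15 K.
W = η·Q_H = 0.297 × 805 = 239.1 kJ, so Q_C = Q_H − W = 565.9 kJ.
Reservoir entropy changes: ΔS_H = −Q_H/T_H = −805/609.15 = -1.322 kJ/K and ΔS_C = +Q_C/T_C = 565.9/296.15 = 1.911 kJ/K.
ΔS_univ = −Q_H/T_H + Q_C/T_C = 0.589 kJ/K (> 0, since η = 0.297 < η_Carnot = 0.514).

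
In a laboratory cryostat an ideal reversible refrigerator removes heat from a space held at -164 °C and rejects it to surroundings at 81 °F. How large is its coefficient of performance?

COP_R ≈ 0.571

T_H = 81 °F → (81 − 32) × 5/9 = 27.22 °C = 300.37 K.
T_C = -164 °C → -164 + 273.15 = 109.15 K.
Carnot COP: COP_R = T_C/(T_H − T_C) = 109.15/(300.37 − 109.15) = 0.571.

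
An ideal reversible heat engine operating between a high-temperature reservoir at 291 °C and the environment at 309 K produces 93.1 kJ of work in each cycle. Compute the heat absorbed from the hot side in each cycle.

T_H = 291 °C → 291 + 273.15 = 564.15 K.
Since the cycle is reversible, η = 1 − T_C/T_H = 1 − 309.00/564.15 = 0.4523.
Q_H = W/η = 93.1/0.4523 = 205.8 kJ.

Q_H ≈ 205.8 kJ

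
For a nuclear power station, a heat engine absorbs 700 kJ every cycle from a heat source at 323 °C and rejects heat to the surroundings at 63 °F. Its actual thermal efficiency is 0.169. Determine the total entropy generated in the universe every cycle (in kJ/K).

T_H = 323 °C → 323 + 273.15 = 596.15 K.
T_C = 63 °F → (63 − 32) × 5/9 = 17.22 °C = 290.37 K.
W = η·Q_H = 0.169 × 700 = 118.3 kJ, so Q_C = Q_H − W = 581.7 kJ.
Reservoir entropy changes: ΔS_H = −Q_H/T_H = −700/596.15 = -1.174 kJ/K and ΔS_C = +Q_C/T_C = 581.7/290.37 = 2.003 kJ/K.
ΔS_univ = −Q_H/T_H + Q_C/T_C = 0.829 kJ/K (> 0, since η = 0.169 < η_Carnot = 0.513).

ΔS_univ ≈ 0.829 kJ/K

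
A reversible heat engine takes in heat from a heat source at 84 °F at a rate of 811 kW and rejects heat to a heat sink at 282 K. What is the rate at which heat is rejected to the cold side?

Q̇_C ≈ 757 kW

T_H = 84 °F → (84 − 32) × 5/9 = 28.89 °C = 302.04 K.
The Carnot efficiency is η = 1 − T_C/T_H = 1 − 282.00/302.04 = 0.0663.
For a reversible cycle Q_C/Q_H = T_C/T_H, so Q_C = 811 × 282.00/302.04 = 757 kW.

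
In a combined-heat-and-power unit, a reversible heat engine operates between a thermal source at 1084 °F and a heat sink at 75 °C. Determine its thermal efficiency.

T_H = 1084 °F → (1084 − 32) × 5/9 = 584.44 °C = 857.59 K.
T_C = 75 °C → 75 + 273.15 = 348.15 K.
For a reversible engine, η = 1 − T_C/T_H = 1 − 348.15/857.59 = 0.594.

η ≈ 0.594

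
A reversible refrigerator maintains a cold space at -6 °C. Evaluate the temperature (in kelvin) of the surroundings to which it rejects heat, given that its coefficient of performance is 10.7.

T_H ≈ 292 K

T_C = -6 °C → -6 + 273.15 = 267.15 K.
COP_R = T_C/(T_H − T_C) ⇒ T_H = T_C·(1 + 1/COP_R) = 267.15 × (1 + 1/10.7) = 292 K.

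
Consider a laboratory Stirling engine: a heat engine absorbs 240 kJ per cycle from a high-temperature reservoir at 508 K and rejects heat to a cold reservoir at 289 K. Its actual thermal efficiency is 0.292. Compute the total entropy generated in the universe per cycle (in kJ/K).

ΔS_univ ≈ 0.116 kJ/K

W = η·Q_H = 0.292 × 240 = 70.08 kJ, so Q_C = Q_H − W = 169.9 kJ.
Entropy balance on the reservoirs: −Q_H/T_H = -0.4724 kJ/K, +Q_C/T_C = 0.5880 kJ/K.
ΔS_univ = −Q_H/T_H + Q_C/T_C = 0.116 kJ/K (> 0, since η = 0.292 < η_Carnot = 0.431).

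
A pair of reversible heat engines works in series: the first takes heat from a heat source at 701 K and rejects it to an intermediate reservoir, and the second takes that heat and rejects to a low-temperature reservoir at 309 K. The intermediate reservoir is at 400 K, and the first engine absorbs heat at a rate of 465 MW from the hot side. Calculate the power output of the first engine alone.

Ẇ₁ ≈ 200 MW

First-stage efficiency η₁ = 1 − T_m/T_H = 1 − 400.00/701.00 = 0.4294.
W₁ = η₁·Q_H = 0.4294 × 465 = 200 MW.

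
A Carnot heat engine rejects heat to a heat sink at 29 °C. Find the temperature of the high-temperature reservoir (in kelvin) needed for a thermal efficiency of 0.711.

T_H ≈ 1046 K

T_C = 29 °C → 29 + 273.15 = 302.15 K.
From η = 1 − T_C/T_H, solving for T_H gives T_H = T_C/(1 − η) = 302.15/(1 − 0.711) = 1046 K.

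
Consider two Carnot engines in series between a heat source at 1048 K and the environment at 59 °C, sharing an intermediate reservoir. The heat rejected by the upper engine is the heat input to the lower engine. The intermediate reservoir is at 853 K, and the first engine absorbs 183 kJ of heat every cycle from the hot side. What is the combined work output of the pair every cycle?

T_C = 59 °C → 59 + 273.15 = 332.15 K.
Two reversible stages in series are equivalent to a single Carnot engine between T_H and T_C, so η_total = 1 − T_C/T_H = 1 − 332.15/1048.00 = 0.6831.
W_total = η_total · Q_H = 0.6831 × 183 = 125 kJ.

W_total ≈ 125 kJ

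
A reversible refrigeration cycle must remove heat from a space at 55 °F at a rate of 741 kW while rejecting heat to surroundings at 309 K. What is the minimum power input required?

T_C = 55 °F → (55 − 32) × 5/9 = 12.78 °C = 285.93 K.
COP_R = T_C/(T_H − T_C) = 285.93/23.07 = 12.3927.
W = Q_C/COP_R = 741/12.3927 = 59.79 kW.

Ẇ_in ≈ 59.79 kW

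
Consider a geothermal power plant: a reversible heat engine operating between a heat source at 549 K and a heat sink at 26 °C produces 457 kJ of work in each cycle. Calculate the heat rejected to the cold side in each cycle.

Q_C ≈ 547 kJ

T_C = 26 °C → 26 + 273.15 = 299.15 K.
For a reversible engine, η = 1 − T_C/T_H = 1 − 299.15/549.00 = 0.4551.
Since Q_C/Q_H = T_C/T_H and Q_H = W/η, Q_C = W·T_C/(T_H − T_C) = 457 × 299.15/249.85 = 547 kJ.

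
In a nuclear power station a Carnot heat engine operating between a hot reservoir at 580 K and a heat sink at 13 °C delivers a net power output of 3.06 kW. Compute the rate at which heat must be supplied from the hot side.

Q̇_H ≈ 6.040 kW

T_C = 13 °C → 13 + 273.15 = 286.15 K.
η_rev = 1 − T_C/T_H = 1 − 286.15/580.00 = 0.5066.
Q_H = W/η = 3.06/0.5066 = 6.040 kW.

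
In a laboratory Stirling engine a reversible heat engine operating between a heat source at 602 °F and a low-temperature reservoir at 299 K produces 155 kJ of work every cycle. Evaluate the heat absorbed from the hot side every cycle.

T_H = 602 °F → (602 − 32) × 5/9 = 316.67 °C = 589.82 K.
For a reversible engine, η = 1 − T_C/T_H = 1 − 299.00/589.82 = 0.4931.
Q_H = W/η = 155/0.4931 = 314 kJ.

Q_H ≈ 314 kJ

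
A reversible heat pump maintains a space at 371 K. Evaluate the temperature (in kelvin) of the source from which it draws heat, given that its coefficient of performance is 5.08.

COP_HP = T_H/(T_H − T_C) ⇒ T_C = T_H·(COP_HP − 1)/COP_HP = 371.00 × (5.08 − 1)/5.08 = 298 K.

T_C ≈ 298 K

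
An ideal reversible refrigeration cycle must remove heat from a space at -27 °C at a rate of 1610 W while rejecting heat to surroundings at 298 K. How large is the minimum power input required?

Ẇ_in ≈ 339.1 W

T_C = -27 °C → -27 + 273.15 = 246.15 K.
COP_R = T_C/(T_H − T_C) = 246.15/51.85 = 4.7473.
W = Q_C/COP_R = 1610/4.7473 = 339.1 W.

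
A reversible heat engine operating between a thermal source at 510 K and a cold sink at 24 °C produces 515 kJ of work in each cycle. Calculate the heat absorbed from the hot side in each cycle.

T_C = 24 °C → 24 + 273.15 = 297.15 K.
Carnot efficiency: η = 1 − T_C/T_H = 1 − 297.15/510.00 = 0.4174.
Q_H = W/η = 515/0.4174 = 1230 kJ.

Q_H ≈ 1230 kJ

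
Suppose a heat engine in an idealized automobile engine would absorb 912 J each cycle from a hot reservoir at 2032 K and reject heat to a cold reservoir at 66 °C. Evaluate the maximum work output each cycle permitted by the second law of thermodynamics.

W_max ≈ 760 J

T_C = 66 °C → 66 + 273.15 = 339.15 K.
By the Carnot theorem, η_max = 1 − T_C/T_H = 1 − 339.15/2032.00 = 0.8331.
W_max = η_max · Q_H = 0.8331 × 912 = 760 J.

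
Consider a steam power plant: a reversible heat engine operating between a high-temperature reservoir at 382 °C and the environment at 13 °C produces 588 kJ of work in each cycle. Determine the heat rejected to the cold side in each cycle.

Q_C ≈ 456.0 kJ

T_H = 382 °C → 382 + 273.15 = 655.15 K.
T_C = 13 °C → 13 + 273.15 = 286.15 K.
For a reversible engine, η = 1 − T_C/T_H = 1 − 286.15/655.15 = 0.5632.
Since Q_C/Q_H = T_C/T_H and Q_H = W/η, Q_C = W·T_C/(T_H − T_C) = 588 × 286.15/369.00 = 456.0 kJ.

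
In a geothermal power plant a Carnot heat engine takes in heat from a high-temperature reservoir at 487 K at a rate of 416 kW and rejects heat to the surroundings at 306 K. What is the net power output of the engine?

Carnot efficiency: η = 1 − T_C/T_H = 1 − 306.00/487.00 = 0.3717.
W = η·Q_H = 0.3717 × 416 = 155 kW.

Ẇ ≈ 155 kW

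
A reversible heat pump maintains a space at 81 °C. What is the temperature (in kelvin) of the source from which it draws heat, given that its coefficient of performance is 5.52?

T_H = 81 °C → 81 + 273.15 = 354.15 K.
COP_HP = T_H/(T_H − T_C) ⇒ T_C = T_H·(COP_HP − 1)/COP_HP = 354.15 × (5.52 − 1)/5.52 = 290 K.

T_C ≈ 290 K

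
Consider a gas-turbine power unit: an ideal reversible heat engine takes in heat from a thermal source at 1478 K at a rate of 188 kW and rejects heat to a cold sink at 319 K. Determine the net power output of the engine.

Carnot efficiency: η = 1 − T_C/T_H = 1 − 319.00/1478.00 = 0.7842.
W = η·Q_H = 0.7842 × 188 = 147 kW.

Ẇ ≈ 147 kW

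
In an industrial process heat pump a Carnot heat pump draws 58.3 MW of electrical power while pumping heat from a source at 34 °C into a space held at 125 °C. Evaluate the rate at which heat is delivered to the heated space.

T_H = 125 °C → 125 + 273.15 = 398.15 K.
T_C = 34 °C → 34 + 273.15 = 307.15 K.
The Carnot heat-pump COP is COP_HP = T_H/(T_H − T_C) = 398.15/91.00 = 4.3753.
Q_H = COP_HP · W = 4.3753 × 58.3 = 255 MW.

Q̇_H ≈ 255 MW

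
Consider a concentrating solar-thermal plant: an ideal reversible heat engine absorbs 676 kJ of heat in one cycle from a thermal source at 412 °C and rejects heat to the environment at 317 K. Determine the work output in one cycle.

W ≈ 363 kJ

T_H = 412 °C → 412 + 273.15 = 685.15 K.
Since the cycle is reversible, η = 1 − T_C/T_H = 1 − 317.00/685.15 = 0.5373.
W = η·Q_H = 0.5373 × 676 = 363 kJ.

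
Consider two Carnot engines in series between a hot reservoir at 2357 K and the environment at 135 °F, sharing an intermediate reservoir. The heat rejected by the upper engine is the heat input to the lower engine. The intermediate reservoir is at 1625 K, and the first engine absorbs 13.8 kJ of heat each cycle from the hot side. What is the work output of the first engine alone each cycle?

T_C = 135 °F → (135 − 32) × 5/9 = 57.22 °C = 330.37 K.
First-stage efficiency η₁ = 1 − T_m/T_H = 1 − 1625.00/2357.00 = 0.3106.
W₁ = η₁·Q_H = 0.3106 × 13.8 = 4.29 kJ.

W₁ ≈ 4.29 kJ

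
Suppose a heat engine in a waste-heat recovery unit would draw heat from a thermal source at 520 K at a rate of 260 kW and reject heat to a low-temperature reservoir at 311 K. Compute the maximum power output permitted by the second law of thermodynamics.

Ẇ_max ≈ 104.5 kW

The second-law ceiling is the Carnot efficiency, η_max = 1 − T_C/T_H = 1 − 311.00/520.00 = 0.4019.
W_max = η_max · Q_H = 0.4019 × 260 = 104.5 kW.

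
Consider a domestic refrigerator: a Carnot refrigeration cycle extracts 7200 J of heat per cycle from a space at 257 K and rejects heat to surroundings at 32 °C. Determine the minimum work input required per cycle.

T_H = 32 °C → 32 + 273.15 = 305.15 K.
COP_R = T_C/(T_H − T_C) = 257.00/48.15 = 5.3375.
W = Q_C/COP_R = 7200/5.3375 = 1350 J.

W_in ≈ 1350 J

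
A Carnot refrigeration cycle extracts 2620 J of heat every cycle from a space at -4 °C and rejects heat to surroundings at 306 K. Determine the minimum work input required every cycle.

T_C = -4 °C → -4 + 273.15 = 269.15 K.
The reversible coefficient of performance is COP_R = T_C/(T_H − T_C) = 269.15/36.85 = 7.3039.
W = Q_C/COP_R = 2620/7.3039 = 359 J.

W_in ≈ 359 J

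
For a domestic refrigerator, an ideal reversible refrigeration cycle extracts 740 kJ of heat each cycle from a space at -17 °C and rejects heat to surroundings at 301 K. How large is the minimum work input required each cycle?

W_in ≈ 129.6 kJ

T_C = -17 °C → -17 + 273.15 = 256.15 K.
Carnot COP: COP_R = T_C/(T_H − T_C) = 256.15/44.85 = 5.7113.
W = Q_C/COP_R = 740/5.7113 = 129.6 kJ.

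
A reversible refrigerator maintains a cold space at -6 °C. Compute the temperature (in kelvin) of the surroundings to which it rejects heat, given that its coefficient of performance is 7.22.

T_C = -6 °C → -6 + 273.15 = 267.15 K.
COP_R = T_C/(T_H − T_C) ⇒ T_H = T_C·(1 + 1/COP_R) = 267.15 × (1 + 1/7.22) = 304.2 K.

T_H ≈ 304.2 K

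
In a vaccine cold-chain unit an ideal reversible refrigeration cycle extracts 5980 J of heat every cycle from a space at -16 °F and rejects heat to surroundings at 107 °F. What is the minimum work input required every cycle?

T_H = 107 °F → (107 − 32) × 5/9 = 41.67 °C = 314.82 K.
T_C = -16 °F → (-16 − 32) × 5/9 = -26.67 °C = 246.48 K.
For a reversible refrigerator, COP_R = T_C/(T_H − T_C) = 246.48/68.33 = 3.6071.
W = Q_C/COP_R = 5980/3.6071 = 1658 J.

W_in ≈ 1658 J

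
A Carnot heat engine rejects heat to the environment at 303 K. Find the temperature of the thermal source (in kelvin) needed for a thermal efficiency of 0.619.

T_H ≈ 795 K

From η = 1 − T_C/T_H, solving for T_H gives T_H = T_C/(1 − η) = 303.00/(1 − 0.619) = 795 K.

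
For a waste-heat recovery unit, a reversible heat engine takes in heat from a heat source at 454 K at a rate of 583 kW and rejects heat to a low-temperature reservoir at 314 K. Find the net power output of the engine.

The Carnot efficiency is η = 1 − T_C/T_H = 1 − 314.00/454.00 = 0.3084.
W = η·Q_H = 0.3084 × 583 = 180 kW.

Ẇ ≈ 180 kW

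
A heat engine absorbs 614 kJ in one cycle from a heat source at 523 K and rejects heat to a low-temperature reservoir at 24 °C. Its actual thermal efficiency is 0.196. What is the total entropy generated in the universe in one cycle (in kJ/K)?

ΔS_univ ≈ 0.487 kJ/K

T_C = 24 °C → 24 + 273.15 = 297.15 K.
W = η·Q_H = 0.196 × 614 = 120.3 kJ, so Q_C = Q_H − W = 493.7 kJ.
Reservoir entropy changes: ΔS_H = −Q_H/T_H = −614/523.00 = -1.174 kJ/K and ΔS_C = +Q_C/T_C = 493.7/297.15 = 1.661 kJ/K.
ΔS_univ = −Q_H/T_H + Q_C/T_C = 0.487 kJ/K (> 0, since η = 0.196 < η_Carnot = 0.432).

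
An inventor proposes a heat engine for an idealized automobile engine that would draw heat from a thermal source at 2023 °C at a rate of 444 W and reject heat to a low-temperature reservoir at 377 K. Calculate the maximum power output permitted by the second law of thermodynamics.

T_H = 2023 °C → 2023 + 273.15 = 2296.15 K.
The upper bound on efficiency is η_max = 1 − T_C/T_H = 1 − 377.00/2296.15 = 0.8358.
W_max = η_max · Q_H = 0.8358 × 444 = 371 W.

Ẇ_max ≈ 371 W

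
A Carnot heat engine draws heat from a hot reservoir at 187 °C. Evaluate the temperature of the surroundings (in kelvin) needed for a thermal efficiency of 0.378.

T_H = 187 °C → 187 + 273.15 = 460.15 K.
From η = 1 − T_C/T_H, T_C = T_H·(1 − η) = 460.15 × (1 − 0.378) = 286 K.

T_C ≈ 286 K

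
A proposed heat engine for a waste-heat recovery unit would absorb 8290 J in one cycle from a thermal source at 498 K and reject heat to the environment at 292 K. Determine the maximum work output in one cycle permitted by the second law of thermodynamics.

The upper bound on efficiency is η_max = 1 − T_C/T_H = 1 − 292.00/498.00 = 0.4137.
W_max = η_max · Q_H = 0.4137 × 8290 = 3430 J.

W_max ≈ 3430 J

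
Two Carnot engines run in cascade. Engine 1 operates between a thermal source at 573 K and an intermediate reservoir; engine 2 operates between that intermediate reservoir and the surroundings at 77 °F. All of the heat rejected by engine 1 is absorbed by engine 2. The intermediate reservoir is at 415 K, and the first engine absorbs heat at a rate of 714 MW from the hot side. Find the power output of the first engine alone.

Ẇ₁ ≈ 197 MW

T_C = 77 °F → (77 − 32) × 5/9 = 25.00 °C = 298.15 K.
First-stage efficiency η₁ = 1 − T_m/T_H = 1 − 415.00/573.00 = 0.2757.
W₁ = η₁·Q_H = 0.2757 × 714 = 197 MW.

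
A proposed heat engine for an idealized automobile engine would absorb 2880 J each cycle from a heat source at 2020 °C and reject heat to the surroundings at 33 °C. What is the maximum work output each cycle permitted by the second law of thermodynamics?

W_max ≈ 2496 J

T_H = 2020 °C → 2020 + 273.15 = 2293.15 K.
T_C = 33 °C → 33 + 273.15 = 306.15 K.
By the Carnot theorem, η_max = 1 − T_C/T_H = 1 − 306.15/2293.15 = 0.8665.
W_max = η_max · Q_H = 0.8665 × 2880 = 2496 J.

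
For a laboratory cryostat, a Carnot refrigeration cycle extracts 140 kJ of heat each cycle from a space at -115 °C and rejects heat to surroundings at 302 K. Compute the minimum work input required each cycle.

W_in ≈ 127 kJ

T_C = -115 °C → -115 + 273.15 = 158.15 K.
For a reversible refrigerator, COP_R = T_C/(T_H − T_C) = 158.15/143.85 = 1.0994.
W = Q_C/COP_R = 140/1.0994 = 127 kJ.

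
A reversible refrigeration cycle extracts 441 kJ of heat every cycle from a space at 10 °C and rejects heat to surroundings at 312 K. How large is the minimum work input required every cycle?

W_in ≈ 44.9 kJ

T_C = 10 °C → 10 + 273.15 = 283.15 K.
COP_R = T_C/(T_H − T_C) = 283.15/28.85 = 9.8146.
W = Q_C/COP_R = 441/9.8146 = 44.9 kJ.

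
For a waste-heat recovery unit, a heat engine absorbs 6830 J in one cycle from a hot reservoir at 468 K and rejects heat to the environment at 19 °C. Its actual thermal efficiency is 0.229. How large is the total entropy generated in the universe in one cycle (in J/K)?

T_C = 19 °C → 19 + 273.15 = 292.15 K.
W = η·Q_H = 0.229 × 6830 = 1564 J, so Q_C = Q_H − W = 5266 J.
Reservoir entropy changes: ΔS_H = −Q_H/T_H = −6830/468.00 = -14.59 J/K and ΔS_C = +Q_C/T_C = 5266/292.15 = 18.02 J/K.
ΔS_univ = −Q_H/T_H + Q_C/T_C = 3.431 J/K (> 0, since η = 0.229 < η_Carnot = 0.376).

ΔS_univ ≈ 3.431 J/K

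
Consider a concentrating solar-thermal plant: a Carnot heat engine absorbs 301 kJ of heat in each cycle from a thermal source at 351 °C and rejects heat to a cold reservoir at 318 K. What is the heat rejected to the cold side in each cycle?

T_H = 351 °C → 351 + 273.15 = 624.15 K.
Carnot efficiency: η = 1 − T_C/T_H = 1 − 318.00/624.15 = 0.4905.
For a reversible cycle Q_C/Q_H = T_C/T_H, so Q_C = 301 × 318.00/624.15 = 153.4 kJ.

Q_C ≈ 153.4 kJ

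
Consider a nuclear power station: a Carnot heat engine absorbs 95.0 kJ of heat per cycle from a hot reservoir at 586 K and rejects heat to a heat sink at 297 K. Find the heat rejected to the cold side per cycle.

Q_C ≈ 48.1 kJ

For a reversible engine, η = 1 − T_C/T_H = 1 − 297.00/586.00 = 0.4932.
For a reversible cycle Q_C/Q_H = T_C/T_H, so Q_C = 95.0 × 297.00/586.00 = 48.1 kJ.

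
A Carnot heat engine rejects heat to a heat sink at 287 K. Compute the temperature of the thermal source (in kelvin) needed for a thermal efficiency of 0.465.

From η = 1 − T_C/T_H, solving for T_H gives T_H = T_C/(1 − η) = 287.00/(1 − 0.465) = 536 K.

T_H ≈ 536 K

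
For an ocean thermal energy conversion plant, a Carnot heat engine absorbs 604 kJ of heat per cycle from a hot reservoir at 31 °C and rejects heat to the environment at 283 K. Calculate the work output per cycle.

W ≈ 42.00 kJ

T_H = 31 °C → 31 + 273.15 = 304.15 K.
For a reversible engine, η = 1 − T_C/T_H = 1 − 283.00/304.15 = 0.0695.
W = η·Q_H = 0.0695 × 604 = 42.00 kJ.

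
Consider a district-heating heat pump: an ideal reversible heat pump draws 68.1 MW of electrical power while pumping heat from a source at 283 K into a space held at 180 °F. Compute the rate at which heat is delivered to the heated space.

Q̇_H ≈ 334 MW

T_H = 180 °F → (180 − 32) × 5/9 = 82.22 °C = 355.37 K.
Reversible heating COP: COP_HP = T_H/(T_H − T_C) = 355.37/72.37 = 4.9103.
Q_H = COP_HP · W = 4.9103 × 68.1 = 334 MW.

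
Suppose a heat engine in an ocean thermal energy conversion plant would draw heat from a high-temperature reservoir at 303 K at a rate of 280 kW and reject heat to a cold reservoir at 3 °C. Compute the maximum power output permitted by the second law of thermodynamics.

Ẇ_max ≈ 24.8 kW

T_C = 3 °C → 3 + 273.15 = 276.15 K.
The upper bound on efficiency is η_max = 1 − T_C/T_H = 1 − 276.15/303.00 = 0.0886.
W_max = η_max · Q_H = 0.0886 × 280 = 24.8 kW.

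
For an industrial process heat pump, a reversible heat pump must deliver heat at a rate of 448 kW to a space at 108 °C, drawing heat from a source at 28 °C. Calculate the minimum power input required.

Ẇ_in ≈ 94.0 kW

T_H = 108 °C → 108 + 273.15 = 381.15 K.
T_C = 28 °C → 28 + 273.15 = 301.15 K.
COP_HP = T_H/(T_H − T_C) = 381.15/80.00 = 4.7644.
W = Q_H/COP_HP = 448/4.7644 = 94.0 kW.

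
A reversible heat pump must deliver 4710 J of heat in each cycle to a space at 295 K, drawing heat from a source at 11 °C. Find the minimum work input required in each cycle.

T_C = 11 °C → 11 + 273.15 = 284.15 K.
For a reversible heat pump, COP_HP = T_H/(T_H − T_C) = 295.00/10.85 = 27.1889.
W = Q_H/COP_HP = 4710/27.1889 = 173.2 J.

W_in ≈ 173.2 J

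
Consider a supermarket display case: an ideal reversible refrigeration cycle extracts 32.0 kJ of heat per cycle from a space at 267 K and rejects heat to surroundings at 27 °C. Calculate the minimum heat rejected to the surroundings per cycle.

Q_H ≈ 36.0 kJ

T_H = 27 °C → 27 + 273.15 = 300.15 K.
For a reversible cycle Q_H/Q_C = T_H/T_C, so Q_H = Q_C·T_H/T_C = 32.0 × 300.15/267.00 = 36.0 kJ.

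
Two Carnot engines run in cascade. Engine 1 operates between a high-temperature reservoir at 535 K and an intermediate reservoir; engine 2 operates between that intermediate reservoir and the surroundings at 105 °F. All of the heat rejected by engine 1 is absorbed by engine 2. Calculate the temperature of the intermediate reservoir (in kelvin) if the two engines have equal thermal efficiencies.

T_m ≈ 409.7 K

T_C = 105 °F → (105 − 32) × 5/9 = 40.56 °C = 313.71 K.
Equal efficiencies require 1 − T_m/T_H = 1 − T_C/T_m, i.e. T_m/T_H = T_C/T_m, so T_m = √(T_H·T_C) = √(535.00 × 313.71) = 409.7 K.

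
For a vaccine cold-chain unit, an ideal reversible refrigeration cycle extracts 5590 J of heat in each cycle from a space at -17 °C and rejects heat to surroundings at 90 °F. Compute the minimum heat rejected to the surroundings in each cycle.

Q_H ≈ 6664 J

T_H = 90 °F → (90 − 32) × 5/9 = 32.22 °C = 305.37 K.
T_C = -17 °C → -17 + 273.15 = 256.15 K.
For a reversible cycle Q_H/Q_C = T_H/T_C, so Q_H = Q_C·T_H/T_C = 5590 × 305.37/256.15 = 6664 J.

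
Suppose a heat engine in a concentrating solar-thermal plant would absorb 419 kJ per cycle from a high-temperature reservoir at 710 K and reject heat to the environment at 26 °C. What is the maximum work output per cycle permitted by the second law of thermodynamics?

W_max ≈ 242 kJ

T_C = 26 °C → 26 + 273.15 = 299.15 K.
No engine can exceed the Carnot limit: η_max = 1 − T_C/T_H = 1 − 299.15/710.00 = 0.5787.
W_max = η_max · Q_H = 0.5787 × 419 = 242 kJ.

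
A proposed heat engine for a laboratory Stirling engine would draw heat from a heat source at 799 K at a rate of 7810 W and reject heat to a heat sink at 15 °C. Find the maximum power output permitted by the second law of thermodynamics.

T_C = 15 °C → 15 + 273.15 = 288.15 K.
By the Carnot theorem, η_max = 1 − T_C/T_H = 1 − 288.15/799.00 = 0.6394.
W_max = η_max · Q_H = 0.6394 × 7810 = 4993 W.

Ẇ_max ≈ 4993 W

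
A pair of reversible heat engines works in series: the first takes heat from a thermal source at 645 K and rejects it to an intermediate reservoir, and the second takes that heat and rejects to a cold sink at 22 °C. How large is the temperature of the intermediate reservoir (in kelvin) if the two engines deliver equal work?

T_m ≈ 470 K

T_C = 22 °C → 22 + 273.15 = 295.15 K.
For reversible stages Q_m = Q_H·(T_m/T_H). Setting W₁ = Q_H(1 − T_m/T_H) equal to W₂ = Q_m(1 − T_C/T_m) = Q_H·(T_m − T_C)/T_H gives T_H − T_m = T_m − T_C, so T_m = (T_H + T_C)/2 = (645.00 + 295.15)/2 = 470 K.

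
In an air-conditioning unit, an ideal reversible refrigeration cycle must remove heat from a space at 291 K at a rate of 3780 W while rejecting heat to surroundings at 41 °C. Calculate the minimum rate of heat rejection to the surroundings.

T_H = 41 °C → 41 + 273.15 = 314.15 K.
For a reversible cycle Q_H/Q_C = T_H/T_C, so Q_H = Q_C·T_H/T_C = 3780 × 314.15/291.00 = 4080 W.

Q̇_H ≈ 4080 W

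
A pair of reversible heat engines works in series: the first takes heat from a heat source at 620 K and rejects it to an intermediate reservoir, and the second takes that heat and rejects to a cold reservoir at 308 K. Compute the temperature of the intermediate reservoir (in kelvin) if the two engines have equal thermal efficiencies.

T_m ≈ 437 K

Equal efficiencies require 1 − T_m/T_H = 1 − T_C/T_m, i.e. T_m/T_H = T_C/T_m, so T_m = √(T_H·T_C) = √(620.00 × 308.00) = 437 K.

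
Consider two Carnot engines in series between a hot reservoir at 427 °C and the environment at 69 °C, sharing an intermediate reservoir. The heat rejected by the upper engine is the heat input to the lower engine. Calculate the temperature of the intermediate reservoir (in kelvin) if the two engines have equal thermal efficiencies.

T_m ≈ 489 K

T_H = 427 °C → 427 + 273.15 = 700.15 K.
T_C = 69 °C → 69 + 273.15 = 342.15 K.
Equal efficiencies require 1 − T_m/T_H = 1 − T_C/T_m, i.e. T_m/T_H = T_C/T_m, so T_m = √(T_H·T_C) = √(700.15 × 342.15) = 489 K.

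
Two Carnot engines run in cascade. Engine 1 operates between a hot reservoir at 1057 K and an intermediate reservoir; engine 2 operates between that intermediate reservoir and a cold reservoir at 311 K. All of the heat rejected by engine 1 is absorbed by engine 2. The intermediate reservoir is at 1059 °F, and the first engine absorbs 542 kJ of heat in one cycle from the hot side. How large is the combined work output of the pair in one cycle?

Two reversible stages in series are equivalent to a single Carnot engine between T_H and T_C, so η_total = 1 − T_C/T_H = 1 − 311.00/1057.00 = 0.7058.
W_total = η_total · Q_H = 0.7058 × 542 = 382.5 kJ.

W_total ≈ 382.5 kJ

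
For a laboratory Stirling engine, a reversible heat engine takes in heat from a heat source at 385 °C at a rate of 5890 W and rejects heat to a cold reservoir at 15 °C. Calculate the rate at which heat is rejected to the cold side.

T_H = 385 °C → 385 + 273.15 = 658.15 K.
T_C = 15 °C → 15 + 273.15 = 288.15 K.
Since the cycle is reversible, η = 1 − T_C/T_H = 1 − 288.15/658.15 = 0.5622.
For a reversible cycle Q_C/Q_H = T_C/T_H, so Q_C = 5890 × 288.15/658.15 = 2580 W.

Q̇_C ≈ 2580 W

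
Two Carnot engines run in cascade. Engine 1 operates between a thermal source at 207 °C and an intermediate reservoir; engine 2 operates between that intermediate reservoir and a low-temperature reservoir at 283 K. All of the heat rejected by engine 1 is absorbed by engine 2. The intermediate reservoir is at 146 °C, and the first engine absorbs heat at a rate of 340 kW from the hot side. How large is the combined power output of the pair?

Ẇ_total ≈ 140 kW

T_H = 207 °C → 207 + 273.15 = 480.15 K.
Two reversible stages in series are equivalent to a single Carnot engine between T_H and T_C, so η_total = 1 − T_C/T_H = 1 − 283.00/480.15 = 0.4106.
W_total = η_total · Q_H = 0.4106 × 340 = 140 kW.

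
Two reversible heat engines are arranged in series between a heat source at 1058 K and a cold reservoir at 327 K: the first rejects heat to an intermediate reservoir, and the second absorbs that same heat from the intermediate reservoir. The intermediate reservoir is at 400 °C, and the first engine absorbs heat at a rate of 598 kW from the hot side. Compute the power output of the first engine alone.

Ẇ₁ ≈ 218 kW

T_m = 400 °C → 400 + 273.15 = 673.15 K.
First-stage efficiency η₁ = 1 − T_m/T_H = 1 − 673.15/1058.00 = 0.3638.
W₁ = η₁·Q_H = 0.3638 × 598 = 218 kW.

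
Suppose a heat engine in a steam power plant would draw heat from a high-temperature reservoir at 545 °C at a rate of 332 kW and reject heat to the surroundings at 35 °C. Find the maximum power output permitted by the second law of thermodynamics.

T_H = 545 °C → 545 + 273.15 = 818.15 K.
T_C = 35 °C → 35 + 273.15 = 308.15 K.
No engine can exceed the Carnot limit: η_max = 1 − T_C/T_H = 1 − 308.15/818.15 = 0.6234.
W_max = η_max · Q_H = 0.6234 × 332 = 207 kW.

Ẇ_max ≈ 207 kW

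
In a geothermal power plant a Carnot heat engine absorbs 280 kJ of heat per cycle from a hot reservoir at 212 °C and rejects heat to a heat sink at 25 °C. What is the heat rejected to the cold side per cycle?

Q_C ≈ 172.1 kJ

T_H = 212 °C → 212 + 273.15 = 485.15 K.
T_C = 25 °C → 25 + 273.15 = 298.15 K.
Carnot efficiency: η = 1 − T_C/T_H = 1 − 298.15/485.15 = 0.3854.
For a reversible cycle Q_C/Q_H = T_C/T_H, so Q_C = 280 × 298.15/485.15 = 172.1 kJ.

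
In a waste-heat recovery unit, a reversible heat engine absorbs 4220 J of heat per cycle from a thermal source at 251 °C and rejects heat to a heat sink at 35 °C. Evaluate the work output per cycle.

W ≈ 1740 J

T_H = 251 °C → 251 + 273.15 = 524.15 K.
T_C = 35 °C → 35 + 273.15 = 308.15 K.
η_rev = 1 − T_C/T_H = 1 − 308.15/524.15 = 0.4121.
W = η·Q_H = 0.4121 × 4220 = 1740 J.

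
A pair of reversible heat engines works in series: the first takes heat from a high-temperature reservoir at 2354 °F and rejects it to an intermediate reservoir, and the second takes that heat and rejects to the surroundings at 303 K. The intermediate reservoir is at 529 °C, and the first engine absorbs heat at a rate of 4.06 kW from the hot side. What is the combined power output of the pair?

T_H = 2354 °F → (2354 − 32) × 5/9 = 1290.00 °C = 1563.15 K.
Two reversible stages in series are equivalent to a single Carnot engine between T_H and T_C, so η_total = 1 − T_C/T_H = 1 − 303.00/1563.15 = 0.8062.
W_total = η_total · Q_H = 0.8062 × 4.06 = 3.27 kW.

Ẇ_total ≈ 3.27 kW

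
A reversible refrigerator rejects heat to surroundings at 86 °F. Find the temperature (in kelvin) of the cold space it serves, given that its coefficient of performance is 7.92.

T_H = 86 °F → (86 − 32) × 5/9 = 30.00 °C = 303.15 K.
COP_R = T_C/(T_H − T_C) ⇒ T_C = T_H·COP_R/(1 + COP_R) = 303.15 × 7.92/(1 + 7.92) = 269.2 K.

T_C ≈ 269.2 K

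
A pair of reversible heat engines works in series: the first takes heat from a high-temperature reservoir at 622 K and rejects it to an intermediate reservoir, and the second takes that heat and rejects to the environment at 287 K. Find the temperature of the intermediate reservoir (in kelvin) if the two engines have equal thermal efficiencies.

Equal efficiencies require 1 − T_m/T_H = 1 − T_C/T_m, i.e. T_m/T_H = T_C/T_m, so T_m = √(T_H·T_C) = √(622.00 × 287.00) = 423 K.

T_m ≈ 423 K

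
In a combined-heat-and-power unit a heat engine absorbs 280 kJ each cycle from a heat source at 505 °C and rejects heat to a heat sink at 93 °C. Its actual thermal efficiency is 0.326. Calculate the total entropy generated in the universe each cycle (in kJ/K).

ΔS_univ ≈ 0.156 kJ/K

T_H = 505 °C → 505 + 273.15 = 778.15 K.
T_C = 93 °C → 93 + 273.15 = 366.15 K.
W = η·Q_H = 0.326 × 280 = 91.28 kJ, so Q_C = Q_H − W = 188.7 kJ.
Entropy balance on the reservoirs: −Q_H/T_H = -0.3598 kJ/K, +Q_C/T_C = 0.5154 kJ/K.
ΔS_univ = −Q_H/T_H + Q_C/T_C = 0.156 kJ/K (> 0, since η = 0.326 < η_Carnot = 0.529).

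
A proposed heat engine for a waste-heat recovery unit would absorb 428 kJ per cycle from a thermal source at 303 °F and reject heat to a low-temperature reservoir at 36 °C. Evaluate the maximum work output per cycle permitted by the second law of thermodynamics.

T_H = 303 °F → (303 − 32) × 5/9 = 150.56 °C = 423.71 K.
T_C = 36 °C → 36 + 273.15 = 309.15 K.
The upper bound on efficiency is η_max = 1 − T_C/T_H = 1 − 309.15/423.71 = 0.2704.
W_max = η_max · Q_H = 0.2704 × 428 = 115.7 kJ.

W_max ≈ 115.7 kJ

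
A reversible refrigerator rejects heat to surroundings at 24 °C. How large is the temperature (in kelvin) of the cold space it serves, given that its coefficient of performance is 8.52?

T_C ≈ 265.9 K

T_H = 24 °C → 24 + 273.15 = 297.15 K.
COP_R = T_C/(T_H − T_C) ⇒ T_C = T_H·COP_R/(1 + COP_R) = 297.15 × 8.52/(1 + 8.52) = 265.9 K.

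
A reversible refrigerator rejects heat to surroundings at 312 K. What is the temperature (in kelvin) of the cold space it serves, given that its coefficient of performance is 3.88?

T_C ≈ 248 K

COP_R = T_C/(T_H − T_C) ⇒ T_C = T_H·COP_R/(1 + COP_R) = 312.00 × 3.88/(1 + 3.88) = 248 K.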